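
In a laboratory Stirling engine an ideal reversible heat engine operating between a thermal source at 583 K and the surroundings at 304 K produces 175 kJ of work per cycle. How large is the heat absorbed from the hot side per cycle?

Carnot efficiency: η = 1 − T_C/T_H = 1 − 304.00/583.00 = 0.4786.
Q_H = W/η = 175/0.4786 = 366 kJ.

Q_H ≈ 366 kJ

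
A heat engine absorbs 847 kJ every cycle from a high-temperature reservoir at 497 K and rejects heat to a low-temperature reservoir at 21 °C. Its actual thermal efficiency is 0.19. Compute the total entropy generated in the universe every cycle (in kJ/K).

ΔS_univ ≈ 0.628 kJ/K

T_C = 21 °C → 21 + 273.15 = 294.15 K.
W = η·Q_H = 0.19 × 847 = 160.9 kJ, so Q_C = Q_H − W = 686.1 kJ.
Entropy balance on the reservoirs: −Q_H/T_H = -1.704 kJ/K, +Q_C/T_C = 2.332 kJ/K.
ΔS_univ = −Q_H/T_H + Q_C/T_C = 0.628 kJ/K (> 0, since η = 0.19 < η_Carnot = 0.408).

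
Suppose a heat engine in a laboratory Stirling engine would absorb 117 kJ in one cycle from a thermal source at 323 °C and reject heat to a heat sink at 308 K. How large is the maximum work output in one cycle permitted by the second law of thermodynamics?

W_max ≈ 56.55 kJ

T_H = 323 °C → 323 + 273.15 = 596.15 K.
By the Carnot theorem, η_max = 1 − T_C/T_H = 1 − 308.00/596.15 = 0.4834.
W_max = η_max · Q_H = 0.4834 × 117 = 56.55 kJ.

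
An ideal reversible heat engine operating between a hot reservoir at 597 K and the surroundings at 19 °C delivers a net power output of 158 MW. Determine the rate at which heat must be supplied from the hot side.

Q̇_H ≈ 309.4 MW

T_C = 19 °C → 19 + 273.15 = 292.15 K.
The Carnot efficiency is η = 1 − T_C/T_H = 1 − 292.15/597.00 = 0.5106.
Q_H = W/η = 158/0.5106 = 309.4 MW.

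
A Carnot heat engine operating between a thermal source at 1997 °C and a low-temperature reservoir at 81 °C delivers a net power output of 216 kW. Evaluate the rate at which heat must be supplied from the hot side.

Q̇_H ≈ 255.9 kW

T_H = 1997 °C → 1997 + 273.15 = 2270.15 K.
T_C = 81 °C → 81 + 273.15 = 354.15 K.
For a reversible engine, η = 1 − T_C/T_H = 1 − 354.15/2270.15 = 0.8440.
Q_H = W/η = 216/0.8440 = 255.9 kW.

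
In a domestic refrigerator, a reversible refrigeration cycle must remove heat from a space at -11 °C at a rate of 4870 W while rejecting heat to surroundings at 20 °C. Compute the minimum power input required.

T_H = 20 °C → 20 + 273.15 = 293.15 K.
T_C = -11 °C → -11 + 273.15 = 262.15 K.
COP_R = T_C/(T_H − T_C) = 262.15/31.00 = 8.4565.
W = Q_C/COP_R = 4870/8.4565 = 575.9 W.

Ẇ_in ≈ 575.9 W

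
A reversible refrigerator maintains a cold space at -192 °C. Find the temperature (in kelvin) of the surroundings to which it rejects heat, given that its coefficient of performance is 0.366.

T_C = -192 °C → -192 + 273.15 = 81.15 K.
COP_R = T_C/(T_H − T_C) ⇒ T_H = T_C·(1 + 1/COP_R) = 81.15 × (1 + 1/0.366) = 302.9 K.

T_H ≈ 302.9 K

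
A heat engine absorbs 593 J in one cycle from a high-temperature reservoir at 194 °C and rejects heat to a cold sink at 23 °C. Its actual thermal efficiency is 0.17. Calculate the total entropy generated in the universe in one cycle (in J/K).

T_H = 194 °C → 194 + 273.15 = 467.15 K.
T_C = 23 °C → 23 + 273.15 = 296.15 K.
W = η·Q_H = 0.17 × 593 = 100.8 J, so Q_C = Q_H − W = 492.2 J.
Reservoir entropy changes: ΔS_H = −Q_H/T_H = −593/467.15 = -1.269 J/K and ΔS_C = +Q_C/T_C = 492.2/296.15 = 1.662 J/K.
ΔS_univ = −Q_H/T_H + Q_C/T_C = 0.393 J/K (> 0, since η = 0.17 < η_Carnot = 0.366).

ΔS_univ ≈ 0.393 J/K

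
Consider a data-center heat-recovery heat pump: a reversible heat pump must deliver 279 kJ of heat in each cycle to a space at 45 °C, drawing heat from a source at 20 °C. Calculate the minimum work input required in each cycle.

W_in ≈ 21.92 kJ

T_H = 45 °C → 45 + 273.15 = 318.15 K.
T_C = 20 °C → 20 + 273.15 = 293.15 K.
Reversible heating COP: COP_HP = T_H/(T_H − T_C) = 318.15/25.00 = 12.7260.
W = Q_H/COP_HP = 279/12.7260 = 21.92 kJ.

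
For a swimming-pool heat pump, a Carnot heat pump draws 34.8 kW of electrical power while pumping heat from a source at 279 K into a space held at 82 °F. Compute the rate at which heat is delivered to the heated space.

T_H = 82 °F → (82 − 32) × 5/9 = 27.78 °C = 300.93 K.
Reversible heating COP: COP_HP = T_H/(T_H − T_C) = 300.93/21.93 = 13.7236.
Q_H = COP_HP · W = 13.7236 × 34.8 = 478 kW.

Q̇_H ≈ 478 kW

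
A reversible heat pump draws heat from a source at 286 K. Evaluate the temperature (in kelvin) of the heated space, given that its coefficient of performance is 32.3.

T_H ≈ 295 K

COP_HP = T_H/(T_H − T_C) ⇒ T_H = T_C·COP_HP/(COP_HP − 1) = 286.00 × 32.3/(32.3 − 1) = 295 K.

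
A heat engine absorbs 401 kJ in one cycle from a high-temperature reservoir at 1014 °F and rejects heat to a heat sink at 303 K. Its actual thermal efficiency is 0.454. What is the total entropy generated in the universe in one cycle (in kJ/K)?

T_H = 1014 °F → (1014 − 32) × 5/9 = 545.56 °C = 818.71 K.
W = η·Q_H = 0.454 × 401 = 182.1 kJ, so Q_C = Q_H − W = 218.9 kJ.
Entropy balance on the reservoirs: −Q_H/T_H = -0.4898 kJ/K, +Q_C/T_C = 0.7226 kJ/K.
ΔS_univ = −Q_H/T_H + Q_C/T_C = 0.233 kJ/K (> 0, since η = 0.454 < η_Carnot = 0.630).

ΔS_univ ≈ 0.233 kJ/K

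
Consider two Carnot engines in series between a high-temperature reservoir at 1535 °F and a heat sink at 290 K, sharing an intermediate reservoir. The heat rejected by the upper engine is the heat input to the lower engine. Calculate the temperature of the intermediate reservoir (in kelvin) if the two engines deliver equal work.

T_m ≈ 699 K

T_H = 1535 °F → (1535 − 32) × 5/9 = 835.00 °C = 1108.15 K.
For reversible stages Q_m = Q_H·(T_m/T_H). Setting W₁ = Q_H(1 − T_m/T_H) equal to W₂ = Q_m(1 − T_C/T_m) = Q_H·(T_m − T_C)/T_H gives T_H − T_m = T_m − T_C, so T_m = (T_H + T_C)/2 = (1108.15 + 290.00)/2 = 699 K.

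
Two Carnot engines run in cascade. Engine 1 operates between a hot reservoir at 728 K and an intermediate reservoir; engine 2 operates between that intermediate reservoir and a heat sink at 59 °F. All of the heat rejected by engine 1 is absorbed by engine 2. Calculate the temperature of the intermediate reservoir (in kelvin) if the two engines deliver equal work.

T_C = 59 °F → (59 − 32) × 5/9 = 15.00 °C = 288.15 K.
For reversible stages Q_m = Q_H·(T_m/T_H). Setting W₁ = Q_H(1 − T_m/T_H) equal to W₂ = Q_m(1 − T_C/T_m) = Q_H·(T_m − T_C)/T_H gives T_H − T_m = T_m − T_C, so T_m = (T_H + T_C)/2 = (728.00 + 288.15)/2 = 508 K.

T_m ≈ 508 K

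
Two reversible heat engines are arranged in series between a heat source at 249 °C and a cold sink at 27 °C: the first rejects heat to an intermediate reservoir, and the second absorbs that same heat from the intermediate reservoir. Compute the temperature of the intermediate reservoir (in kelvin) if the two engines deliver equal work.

T_m ≈ 411 K

T_H = 249 °C → 249 + 273.15 = 522.15 K.
T_C = 27 °C → 27 + 273.15 = 300.15 K.
For reversible stages Q_m = Q_H·(T_m/T_H). Setting W₁ = Q_H(1 − T_m/T_H) equal to W₂ = Q_m(1 − T_C/T_m) = Q_H·(T_m − T_C)/T_H gives T_H − T_m = T_m − T_C, so T_m = (T_H + T_C)/2 = (522.15 + 300.15)/2 = 411 K.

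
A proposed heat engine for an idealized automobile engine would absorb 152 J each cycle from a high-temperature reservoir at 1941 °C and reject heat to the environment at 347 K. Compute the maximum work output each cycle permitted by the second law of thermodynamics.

T_H = 1941 °C → 1941 + 273.15 = 2214.15 K.
No engine can exceed the Carnot limit: η_max = 1 − T_C/T_H = 1 − 347.00/2214.15 = 0.8433.
W_max = η_max · Q_H = 0.8433 × 152 = 128 J.

W_max ≈ 128 J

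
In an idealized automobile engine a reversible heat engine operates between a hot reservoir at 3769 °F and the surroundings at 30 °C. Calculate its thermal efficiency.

η ≈ 0.871

T_H = 3769 °F → (3769 − 32) × 5/9 = 2076.11 °C = 2349.26 K.
T_C = 30 °C → 30 + 273.15 = 303.15 K.
The Carnot efficiency is η = 1 − T_C/T_H = 1 − 303.15/2349.26 = 0.871.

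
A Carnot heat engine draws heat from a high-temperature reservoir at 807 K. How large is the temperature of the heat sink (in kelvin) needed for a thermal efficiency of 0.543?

T_C ≈ 369 K

From η = 1 − T_C/T_H, T_C = T_H·(1 − η) = 807.00 × (1 − 0.543) = 369 K.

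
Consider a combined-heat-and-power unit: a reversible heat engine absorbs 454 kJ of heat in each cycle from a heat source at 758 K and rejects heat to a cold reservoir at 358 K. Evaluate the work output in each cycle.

The Carnot efficiency is η = 1 − T_C/T_H = 1 − 358.00/758.00 = 0.5277.
W = η·Q_H = 0.5277 × 454 = 239.6 kJ.

W ≈ 239.6 kJ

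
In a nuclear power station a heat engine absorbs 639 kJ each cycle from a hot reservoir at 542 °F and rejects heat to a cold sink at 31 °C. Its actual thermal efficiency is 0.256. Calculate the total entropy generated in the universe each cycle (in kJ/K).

T_H = 542 °F → (542 − 32) × 5/9 = 283.33 °C = 556.48 K.
T_C = 31 °C → 31 + 273.15 = 304.15 K.
W = η·Q_H = 0.256 × 639 = 163.6 kJ, so Q_C = Q_H − W = 475.4 kJ.
The hot reservoir loses entropy Q_H/T_H = 639/556.48 = 1.148 kJ/K; the cold reservoir gains Q_C/T_C = 475.4/304.15 = 1.563 kJ/K.
ΔS_univ = −Q_H/T_H + Q_C/T_C = 0.4148 kJ/K (> 0, since η = 0.256 < η_Carnot = 0.453).

ΔS_univ ≈ 0.4148 kJ/K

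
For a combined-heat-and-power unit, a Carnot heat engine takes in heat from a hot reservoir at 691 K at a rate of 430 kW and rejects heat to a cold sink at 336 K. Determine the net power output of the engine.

Carnot efficiency: η = 1 − T_C/T_H = 1 − 336.00/691.00 = 0.5137.
W = η·Q_H = 0.5137 × 430 = 221 kW.

Ẇ ≈ 221 kW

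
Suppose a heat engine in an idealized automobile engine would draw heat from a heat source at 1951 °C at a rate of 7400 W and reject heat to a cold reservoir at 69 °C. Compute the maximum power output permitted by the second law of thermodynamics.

T_H = 1951 °C → 1951 + 273.15 = 2224.15 K.
T_C = 69 °C → 69 + 273.15 = 342.15 K.
The upper bound on efficiency is η_max = 1 − T_C/T_H = 1 − 342.15/2224.15 = 0.8462.
W_max = η_max · Q_H = 0.8462 × 7400 = 6260 W.

Ẇ_max ≈ 6260 W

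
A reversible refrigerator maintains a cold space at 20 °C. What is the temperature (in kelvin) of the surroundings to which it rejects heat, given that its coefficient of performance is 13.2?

T_C = 20 °C → 20 + 273.15 = 293.15 K.
COP_R = T_C/(T_H − T_C) ⇒ T_H = T_C·(1 + 1/COP_R) = 293.15 × (1 + 1/13.2) = 315.4 K.

T_H ≈ 315.4 K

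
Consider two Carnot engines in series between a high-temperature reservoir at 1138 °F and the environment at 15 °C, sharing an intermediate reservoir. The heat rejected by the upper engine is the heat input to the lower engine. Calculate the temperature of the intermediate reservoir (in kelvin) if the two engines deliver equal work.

T_H = 1138 °F → (1138 − 32) × 5/9 = 614.44 °C = 887.59 K.
T_C = 15 °C → 15 + 273.15 = 288.15 K.
For reversible stages Q_m = Q_H·(T_m/T_H). Setting W₁ = Q_H(1 − T_m/T_H) equal to W₂ = Q_m(1 − T_C/T_m) = Q_H·(T_m − T_C)/T_H gives T_H − T_m = T_m − T_C, so T_m = (T_H + T_C)/2 = (887.59 + 288.15)/2 = 588 K.

T_m ≈ 588 K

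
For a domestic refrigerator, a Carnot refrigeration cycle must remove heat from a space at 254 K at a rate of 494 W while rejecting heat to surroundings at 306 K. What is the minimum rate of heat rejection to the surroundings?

For a reversible cycle Q_H/Q_C = T_H/T_C, so Q_H = Q_C·T_H/T_C = 494 × 306.00/254.00 = 595 W.

Q̇_H ≈ 595 W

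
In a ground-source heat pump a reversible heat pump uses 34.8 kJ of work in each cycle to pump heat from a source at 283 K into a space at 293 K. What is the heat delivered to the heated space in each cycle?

Q_H ≈ 1020 kJ

For a reversible heat pump, COP_HP = T_H/(T_H − T_C) = 293.00/10.00 = 29.3000.
Q_H = COP_HP · W = 29.3000 × 34.8 = 1020 kJ.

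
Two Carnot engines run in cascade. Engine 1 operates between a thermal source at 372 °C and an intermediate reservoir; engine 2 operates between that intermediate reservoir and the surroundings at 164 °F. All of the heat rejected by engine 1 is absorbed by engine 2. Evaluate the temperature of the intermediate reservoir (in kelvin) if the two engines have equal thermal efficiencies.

T_H = 372 °C → 372 + 273.15 = 645.15 K.
T_C = 164 °F → (164 − 32) × 5/9 = 73.33 °C = 346.48 K.
Equal efficiencies require 1 − T_m/T_H = 1 − T_C/T_m, i.e. T_m/T_H = T_C/T_m, so T_m = √(T_H·T_C) = √(645.15 × 346.48) = 473 K.

T_m ≈ 473 K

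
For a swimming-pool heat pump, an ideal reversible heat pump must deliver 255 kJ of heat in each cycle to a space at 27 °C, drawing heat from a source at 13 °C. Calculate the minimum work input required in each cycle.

T_H = 27 °C → 27 + 273.15 = 300.15 K.
T_C = 13 °C → 13 + 273.15 = 286.15 K.
The Carnot heat-pump COP is COP_HP = T_H/(T_H − T_C) = 300.15/14.00 = 21.4393.
W = Q_H/COP_HP = 255/21.4393 = 11.9 kJ.

W_in ≈ 11.9 kJ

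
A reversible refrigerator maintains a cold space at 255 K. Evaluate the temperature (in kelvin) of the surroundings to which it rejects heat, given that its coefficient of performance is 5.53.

T_H ≈ 301 K

COP_R = T_C/(T_H − T_C) ⇒ T_H = T_C·(1 + 1/COP_R) = 255.00 × (1 + 1/5.53) = 301 K.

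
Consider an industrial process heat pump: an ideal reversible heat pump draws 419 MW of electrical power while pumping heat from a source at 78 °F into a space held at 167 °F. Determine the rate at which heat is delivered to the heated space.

T_H = 167 °F → (167 − 32) × 5/9 = 75.00 °C = 348.15 K.
T_C = 78 °F → (78 − 32) × 5/9 = 25.56 °C = 298.71 K.
COP_HP = T_H/(T_H − T_C) = 348.15/49.44 = 7.0412.
Q_H = COP_HP · W = 7.0412 × 419 = 2950 MW.

Q̇_H ≈ 2950 MW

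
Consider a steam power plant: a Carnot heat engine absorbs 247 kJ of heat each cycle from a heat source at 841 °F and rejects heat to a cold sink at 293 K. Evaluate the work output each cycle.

W ≈ 147 kJ

T_H = 841 °F → (841 − 32) × 5/9 = 449.44 °C = 722.59 K.
Since the cycle is reversible, η = 1 − T_C/T_H = 1 − 293.00/722.59 = 0.5945.
W = η·Q_H = 0.5945 × 247 = 147 kJ.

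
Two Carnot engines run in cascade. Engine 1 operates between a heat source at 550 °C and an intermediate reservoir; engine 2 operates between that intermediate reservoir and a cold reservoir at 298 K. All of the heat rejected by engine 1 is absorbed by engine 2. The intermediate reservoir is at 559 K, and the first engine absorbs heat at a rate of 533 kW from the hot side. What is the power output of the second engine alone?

Ẇ₂ ≈ 169.0 kW

T_H = 550 °C → 550 + 273.15 = 823.15 K.
Heat entering the second stage: Q_m = Q_H·(T_m/T_H) = 533 × 559.00/823.15 = 362.0 kW.
Second-stage efficiency η₂ = 1 − T_C/T_m = 1 − 298.00/559.00 = 0.4669, so W₂ = η₂·Q_m = 169.0 kW.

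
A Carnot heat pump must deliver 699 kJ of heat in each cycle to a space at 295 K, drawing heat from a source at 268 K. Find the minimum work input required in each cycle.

For a reversible heat pump, COP_HP = T_H/(T_H − T_C) = 295.00/27.00 = 10.9259.
W = Q_H/COP_HP = 699/10.9259 = 64.0 kJ.

W_in ≈ 64.0 kJ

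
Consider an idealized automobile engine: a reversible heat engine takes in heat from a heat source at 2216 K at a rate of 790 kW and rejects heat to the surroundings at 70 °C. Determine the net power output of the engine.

Ẇ ≈ 667.7 kW

T_C = 70 °C → 70 + 273.15 = 343.15 K.
η_rev = 1 − T_C/T_H = 1 − 343.15/2216.00 = 0.8451.
W = η·Q_H = 0.8451 × 790 = 667.7 kW.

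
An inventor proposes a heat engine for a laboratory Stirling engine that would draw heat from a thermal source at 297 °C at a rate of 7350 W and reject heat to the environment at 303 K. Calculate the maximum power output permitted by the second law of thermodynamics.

T_H = 297 °C → 297 + 273.15 = 570.15 K.
No engine can exceed the Carnot limit: η_max = 1 − T_C/T_H = 1 − 303.00/570.15 = 0.4686.
W_max = η_max · Q_H = 0.4686 × 7350 = 3440 W.

Ẇ_max ≈ 3440 W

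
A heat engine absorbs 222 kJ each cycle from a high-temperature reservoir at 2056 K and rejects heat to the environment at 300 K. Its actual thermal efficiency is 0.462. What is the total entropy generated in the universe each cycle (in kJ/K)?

ΔS_univ ≈ 0.2901 kJ/K

W = η·Q_H = 0.462 × 222 = 102.6 kJ, so Q_C = Q_H − W = 119.4 kJ.
Reservoir entropy changes: ΔS_H = −Q_H/T_H = −222/2056.00 = -0.1080 kJ/K and ΔS_C = +Q_C/T_C = 119.4/300.00 = 0.3981 kJ/K.
ΔS_univ = −Q_H/T_H + Q_C/T_C = 0.2901 kJ/K (> 0, since η = 0.462 < η_Carnot = 0.854).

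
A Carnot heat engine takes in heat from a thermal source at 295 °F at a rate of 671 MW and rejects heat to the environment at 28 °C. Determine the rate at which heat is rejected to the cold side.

T_H = 295 °F → (295 − 32) × 5/9 = 146.11 °C = 419.26 K.
T_C = 28 °C → 28 + 273.15 = 301.15 K.
For a reversible engine, η = 1 − T_C/T_H = 1 − 301.15/419.26 = 0.2817.
For a reversible cycle Q_C/Q_H = T_C/T_H, so Q_C = 671 × 301.15/419.26 = 482 MW.

Q̇_C ≈ 482 MW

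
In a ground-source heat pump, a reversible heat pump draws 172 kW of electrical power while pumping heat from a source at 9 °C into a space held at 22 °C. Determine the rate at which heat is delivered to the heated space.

T_H = 22 °C → 22 + 273.15 = 295.15 K.
T_C = 9 °C → 9 + 273.15 = 282.15 K.
For a reversible heat pump, COP_HP = T_H/(T_H − T_C) = 295.15/13.00 = 22.7038.
Q_H = COP_HP · W = 22.7038 × 172 = 3910 kW.

Q̇_H ≈ 3910 kW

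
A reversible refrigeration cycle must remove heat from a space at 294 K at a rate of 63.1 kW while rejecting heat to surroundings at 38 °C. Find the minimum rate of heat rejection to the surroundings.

T_H = 38 °C → 38 + 273.15 = 311.15 K.
For a reversible cycle Q_H/Q_C = T_H/T_C, so Q_H = Q_C·T_H/T_C = 63.1 × 311.15/294.00 = 66.8 kW.

Q̇_H ≈ 66.8 kW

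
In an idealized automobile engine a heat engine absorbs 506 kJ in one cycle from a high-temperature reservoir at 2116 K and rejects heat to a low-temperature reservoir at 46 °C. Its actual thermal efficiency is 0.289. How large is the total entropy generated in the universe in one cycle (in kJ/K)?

ΔS_univ ≈ 0.888 kJ/K

T_C = 46 °C → 46 + 273.15 = 319.15 K.
W = η·Q_H = 0.289 × 506 = 146.2 kJ, so Q_C = Q_H − W = 359.8 kJ.
Reservoir entropy changes: ΔS_H = −Q_H/T_H = −506/2116.00 = -0.2391 kJ/K and ΔS_C = +Q_C/T_C = 359.8/319.15 = 1.127 kJ/K.
ΔS_univ = −Q_H/T_H + Q_C/T_C = 0.888 kJ/K (> 0, since η = 0.289 < η_Carnot = 0.849).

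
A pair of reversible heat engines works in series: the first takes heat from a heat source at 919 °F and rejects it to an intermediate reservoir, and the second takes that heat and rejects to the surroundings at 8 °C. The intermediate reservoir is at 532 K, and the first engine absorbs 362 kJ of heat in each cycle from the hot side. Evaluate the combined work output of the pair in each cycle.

T_H = 919 °F → (919 − 32) × 5/9 = 492.78 °C = 765.93 K.
T_C = 8 °C → 8 + 273.15 = 281.15 K.
Two reversible stages in series are equivalent to a single Carnot engine between T_H and T_C, so η_total = 1 − T_C/T_H = 1 − 281.15/765.93 = 0.6329.
W_total = η_total · Q_H = 0.6329 × 362 = 229 kJ.

W_total ≈ 229 kJ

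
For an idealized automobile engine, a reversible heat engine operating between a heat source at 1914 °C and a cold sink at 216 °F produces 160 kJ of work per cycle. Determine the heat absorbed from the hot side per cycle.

Q_H ≈ 193 kJ

T_H = 1914 °C → 1914 + 273.15 = 2187.15 K.
T_C = 216 °F → (216 − 32) × 5/9 = 102.22 °C = 375.37 K.
For a reversible engine, η = 1 − T_C/T_H = 1 − 375.37/2187.15 = 0.8284.
Q_H = W/η = 160/0.8284 = 193 kJ.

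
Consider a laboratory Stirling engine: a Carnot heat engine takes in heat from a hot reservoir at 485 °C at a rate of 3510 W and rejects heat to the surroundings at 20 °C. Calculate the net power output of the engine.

T_H = 485 °C → 485 + 273.15 = 758.15 K.
T_C = 20 °C → 20 + 273.15 = 293.15 K.
Since the cycle is reversible, η = 1 − T_C/T_H = 1 − 293.15/758.15 = 0.6133.
W = η·Q_H = 0.6133 × 3510 = 2153 W.

Ẇ ≈ 2153 W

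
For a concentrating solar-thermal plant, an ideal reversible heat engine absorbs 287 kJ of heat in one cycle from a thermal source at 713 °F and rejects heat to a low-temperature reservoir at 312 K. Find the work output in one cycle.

T_H = 713 °F → (713 − 32) × 5/9 = 378.33 °C = 651.48 K.
For a reversible engine, η = 1 − T_C/T_H = 1 − 312.00/651.48 = 0.5211.
W = η·Q_H = 0.5211 × 287 = 149.6 kJ.

W ≈ 149.6 kJ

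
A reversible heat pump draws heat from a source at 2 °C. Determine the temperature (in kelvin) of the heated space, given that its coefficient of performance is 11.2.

T_H ≈ 302.1 K

T_C = 2 °C → 2 + 273.15 = 275.15 K.
COP_HP = T_H/(T_H − T_C) ⇒ T_H = T_C·COP_HP/(COP_HP − 1) = 275.15 × 11.2/(11.2 − 1) = 302.1 K.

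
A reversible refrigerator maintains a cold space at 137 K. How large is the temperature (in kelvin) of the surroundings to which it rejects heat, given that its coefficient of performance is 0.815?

COP_R = T_C/(T_H − T_C) ⇒ T_H = T_C·(1 + 1/COP_R) = 137.00 × (1 + 1/0.815) = 305 K.

T_H ≈ 305 K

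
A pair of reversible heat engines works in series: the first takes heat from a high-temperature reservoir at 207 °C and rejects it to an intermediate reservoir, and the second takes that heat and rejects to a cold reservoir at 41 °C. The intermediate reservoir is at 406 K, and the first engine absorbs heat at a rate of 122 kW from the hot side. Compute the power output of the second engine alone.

T_H = 207 °C → 207 + 273.15 = 480.15 K.
T_C = 41 °C → 41 + 273.15 = 314.15 K.
Heat entering the second stage: Q_m = Q_H·(T_m/T_H) = 122 × 406.00/480.15 = 103.2 kW.
Second-stage efficiency η₂ = 1 − T_C/T_m = 1 − 314.15/406.00 = 0.2262, so W₂ = η₂·Q_m = 23.34 kW.

Ẇ₂ ≈ 23.34 kW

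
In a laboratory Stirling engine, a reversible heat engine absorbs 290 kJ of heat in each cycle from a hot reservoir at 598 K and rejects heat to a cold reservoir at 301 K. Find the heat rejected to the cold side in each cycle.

Carnot efficiency: η = 1 − T_C/T_H = 1 − 301.00/598.00 = 0.4967.
For a reversible cycle Q_C/Q_H = T_C/T_H, so Q_C = 290 × 301.00/598.00 = 146.0 kJ.

Q_C ≈ 146.0 kJ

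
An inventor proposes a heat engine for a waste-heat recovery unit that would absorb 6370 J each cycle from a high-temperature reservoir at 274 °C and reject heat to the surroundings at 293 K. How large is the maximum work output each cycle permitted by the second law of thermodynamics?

T_H = 274 °C → 274 + 273.15 = 547.15 K.
The upper bound on efficiency is η_max = 1 − T_C/T_H = 1 − 293.00/547.15 = 0.4645.
W_max = η_max · Q_H = 0.4645 × 6370 = 2959 J.

W_max ≈ 2959 J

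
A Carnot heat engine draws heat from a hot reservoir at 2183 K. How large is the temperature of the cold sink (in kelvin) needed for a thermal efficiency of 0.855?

From η = 1 − T_C/T_H, T_C = T_H·(1 − η) = 2183.00 × (1 − 0.855) = 317 K.

T_C ≈ 317 K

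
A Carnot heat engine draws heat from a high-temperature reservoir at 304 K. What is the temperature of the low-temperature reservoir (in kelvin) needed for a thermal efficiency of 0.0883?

T_C ≈ 277 K

From η = 1 − T_C/T_H, T_C = T_H·(1 − η) = 304.00 × (1 − 0.0883) = 277 K.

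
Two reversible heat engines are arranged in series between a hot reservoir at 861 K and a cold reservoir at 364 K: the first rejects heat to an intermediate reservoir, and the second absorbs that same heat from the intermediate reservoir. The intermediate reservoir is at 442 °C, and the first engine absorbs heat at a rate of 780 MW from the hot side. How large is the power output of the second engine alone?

T_m = 442 °C → 442 + 273.15 = 715.15 K.
Heat entering the second stage: Q_m = Q_H·(T_m/T_H) = 780 × 715.15/861.00 = 648 MW.
Second-stage efficiency η₂ = 1 − T_C/T_m = 1 − 364.00/715.15 = 0.4910, so W₂ = η₂·Q_m = 318 MW.

Ẇ₂ ≈ 318 MW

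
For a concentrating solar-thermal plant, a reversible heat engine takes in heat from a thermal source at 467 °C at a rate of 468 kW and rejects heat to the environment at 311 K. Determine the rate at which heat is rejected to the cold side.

T_H = 467 °C → 467 + 273.15 = 740.15 K.
Since the cycle is reversible, η = 1 − T_C/T_H = 1 − 311.00/740.15 = 0.5798.
For a reversible cycle Q_C/Q_H = T_C/T_H, so Q_C = 468 × 311.00/740.15 = 197 kW.

Q̇_C ≈ 197 kW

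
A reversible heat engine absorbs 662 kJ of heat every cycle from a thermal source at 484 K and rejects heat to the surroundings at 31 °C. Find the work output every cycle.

W ≈ 246 kJ

T_C = 31 °C → 31 + 273.15 = 304.15 K.
Carnot efficiency: η = 1 − T_C/T_H = 1 − 304.15/484.00 = 0.3716.
W = η·Q_H = 0.3716 × 662 = 246 kJ.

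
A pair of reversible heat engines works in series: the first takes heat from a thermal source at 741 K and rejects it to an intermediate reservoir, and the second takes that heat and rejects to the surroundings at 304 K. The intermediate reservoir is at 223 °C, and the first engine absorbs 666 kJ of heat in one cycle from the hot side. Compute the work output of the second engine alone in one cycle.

W₂ ≈ 172.7 kJ

T_m = 223 °C → 223 + 273.15 = 496.15 K.
Heat entering the second stage: Q_m = Q_H·(T_m/T_H) = 666 × 496.15/741.00 = 445.9 kJ.
Second-stage efficiency η₂ = 1 − T_C/T_m = 1 − 304.00/496.15 = 0.3873, so W₂ = η₂·Q_m = 172.7 kJ.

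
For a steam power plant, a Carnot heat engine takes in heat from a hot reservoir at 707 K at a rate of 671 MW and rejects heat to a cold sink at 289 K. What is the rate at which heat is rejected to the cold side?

Since the cycle is reversible, η = 1 − T_C/T_H = 1 − 289.00/707.00 = 0.5912.
For a reversible cycle Q_C/Q_H = T_C/T_H, so Q_C = 671 × 289.00/707.00 = 274.3 MW.

Q̇_C ≈ 274.3 MW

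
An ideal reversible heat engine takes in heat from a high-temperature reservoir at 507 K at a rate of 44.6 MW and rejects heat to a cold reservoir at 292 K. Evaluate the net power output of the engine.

η_rev = 1 − T_C/T_H = 1 − 292.00/507.00 = 0.4241.
W = η·Q_H = 0.4241 × 44.6 = 18.9 MW.

Ẇ ≈ 18.9 MW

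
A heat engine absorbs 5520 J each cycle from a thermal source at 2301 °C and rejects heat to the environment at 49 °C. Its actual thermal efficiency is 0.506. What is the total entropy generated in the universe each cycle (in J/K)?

T_H = 2301 °C → 2301 + 273.15 = 2574.15 K.
T_C = 49 °C → 49 + 273.15 = 322.15 K.
W = η·Q_H = 0.506 × 5520 = 2793 J, so Q_C = Q_H − W = 2727 J.
Reservoir entropy changes: ΔS_H = −Q_H/T_H = −5520/2574.15 = -2.144 J/K and ΔS_C = +Q_C/T_C = 2727/322.15 = 8.465 J/K.
ΔS_univ = −Q_H/T_H + Q_C/T_C = 6.32 J/K (> 0, since η = 0.506 < η_Carnot = 0.875).

ΔS_univ ≈ 6.32 J/K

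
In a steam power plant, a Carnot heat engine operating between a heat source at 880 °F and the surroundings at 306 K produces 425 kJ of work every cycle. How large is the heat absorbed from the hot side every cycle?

T_H = 880 °F → (880 − 32) × 5/9 = 471.11 °C = 744.26 K.
Carnot efficiency: η = 1 − T_C/T_H = 1 − 306.00/744.26 = 0.5889.
Q_H = W/η = 425/0.5889 = 722 kJ.

Q_H ≈ 722 kJ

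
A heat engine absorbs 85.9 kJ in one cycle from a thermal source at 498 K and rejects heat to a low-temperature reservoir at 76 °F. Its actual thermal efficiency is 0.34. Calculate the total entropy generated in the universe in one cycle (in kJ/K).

T_C = 76 °F → (76 − 32) × 5/9 = 24.44 °C = 297.59 K.
W = η·Q_H = 0.34 × 85.9 = 29.21 kJ, so Q_C = Q_H − W = 56.69 kJ.
The hot reservoir loses entropy Q_H/T_H = 85.9/498.00 = 0.1725 kJ/K; the cold reservoir gains Q_C/T_C = 56.69/297.59 = 0.1905 kJ/K.
ΔS_univ = −Q_H/T_H + Q_C/T_C = 0.0180 kJ/K (> 0, since η = 0.34 < η_Carnot = 0.402).

ΔS_univ ≈ 0.0180 kJ/K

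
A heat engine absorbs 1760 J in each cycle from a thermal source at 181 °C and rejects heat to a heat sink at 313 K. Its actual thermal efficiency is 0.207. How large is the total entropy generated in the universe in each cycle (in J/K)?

T_H = 181 °C → 181 + 273.15 = 454.15 K.
W = η·Q_H = 0.207 × 1760 = 364.3 J, so Q_C = Q_H − W = 1396 J.
Reservoir entropy changes: ΔS_H = −Q_H/T_H = −1760/454.15 = -3.875 J/K and ΔS_C = +Q_C/T_C = 1396/313.00 = 4.459 J/K.
ΔS_univ = −Q_H/T_H + Q_C/T_C = 0.5837 J/K (> 0, since η = 0.207 < η_Carnot = 0.311).

ΔS_univ ≈ 0.5837 J/K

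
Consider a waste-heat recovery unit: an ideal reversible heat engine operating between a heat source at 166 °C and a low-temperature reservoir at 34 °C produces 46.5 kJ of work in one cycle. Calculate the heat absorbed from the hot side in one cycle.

Q_H ≈ 155 kJ

T_H = 166 °C → 166 + 273.15 = 439.15 K.
T_C = 34 °C → 34 + 273.15 = 307.15 K.
Carnot efficiency: η = 1 − T_C/T_H = 1 − 307.15/439.15 = 0.3006.
Q_H = W/η = 46.5/0.3006 = 155 kJ.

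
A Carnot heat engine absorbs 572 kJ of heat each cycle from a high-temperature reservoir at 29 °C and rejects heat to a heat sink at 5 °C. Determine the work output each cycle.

T_H = 29 °C → 29 + 273.15 = 302.15 K.
T_C = 5 °C → 5 + 273.15 = 278.15 K.
η_rev = 1 − T_C/T_H = 1 − 278.15/302.15 = 0.0794.
W = η·Q_H = 0.0794 × 572 = 45.43 kJ.

W ≈ 45.43 kJ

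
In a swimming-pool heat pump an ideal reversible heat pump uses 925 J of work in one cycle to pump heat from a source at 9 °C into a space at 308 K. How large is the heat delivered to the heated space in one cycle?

Q_H ≈ 11000 J

T_C = 9 °C → 9 + 273.15 = 282.15 K.
Reversible heating COP: COP_HP = T_H/(T_H − T_C) = 308.00/25.85 = 11.9149.
Q_H = COP_HP · W = 11.9149 × 925 = 11000 J.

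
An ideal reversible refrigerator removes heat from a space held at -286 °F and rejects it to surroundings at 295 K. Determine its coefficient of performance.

COP_R ≈ 0.4860

T_C = -286 °F → (-286 − 32) × 5/9 = -176.67 °C = 96.48 K.
COP_R = T_C/(T_H − T_C) = 96.48/(295.00 − 96.48) = 0.4860.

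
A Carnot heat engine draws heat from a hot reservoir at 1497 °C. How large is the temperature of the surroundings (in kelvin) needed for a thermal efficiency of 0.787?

T_C ≈ 377 K

T_H = 1497 °C → 1497 + 273.15 = 1770.15 K.
From η = 1 − T_C/T_H, T_C = T_H·(1 − η) = 1770.15 × (1 − 0.787) = 377 K.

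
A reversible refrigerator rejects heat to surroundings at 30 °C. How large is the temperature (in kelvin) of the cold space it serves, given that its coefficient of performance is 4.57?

T_H = 30 °C → 30 + 273.15 = 303.15 K.
COP_R = T_C/(T_H − T_C) ⇒ T_C = T_H·COP_R/(1 + COP_R) = 303.15 × 4.57/(1 + 4.57) = 248.7 K.

T_C ≈ 248.7 K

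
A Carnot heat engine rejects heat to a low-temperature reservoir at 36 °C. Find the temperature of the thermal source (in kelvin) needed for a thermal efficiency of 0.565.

T_H ≈ 710.7 K

T_C = 36 °C → 36 + 273.15 = 309.15 K.
From η = 1 − T_C/T_H, solving for T_H gives T_H = T_C/(1 − η) = 309.15/(1 − 0.565) = 710.7 K.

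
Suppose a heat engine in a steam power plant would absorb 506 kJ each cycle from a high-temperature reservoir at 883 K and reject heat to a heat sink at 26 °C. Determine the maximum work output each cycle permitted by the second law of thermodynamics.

W_max ≈ 334.6 kJ

T_C = 26 °C → 26 + 273.15 = 299.15 K.
No engine can exceed the Carnot limit: η_max = 1 − T_C/T_H = 1 − 299.15/883.00 = 0.6612.
W_max = η_max · Q_H = 0.6612 × 506 = 334.6 kJ.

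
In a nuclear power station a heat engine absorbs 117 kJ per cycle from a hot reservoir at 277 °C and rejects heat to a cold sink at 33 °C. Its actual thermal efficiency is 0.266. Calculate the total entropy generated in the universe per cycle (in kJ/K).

T_H = 277 °C → 277 + 273.15 = 550.15 K.
T_C = 33 °C → 33 + 273.15 = 306.15 K.
W = η·Q_H = 0.266 × 117 = 31.12 kJ, so Q_C = Q_H − W = 85.88 kJ.
Reservoir entropy changes: ΔS_H = −Q_H/T_H = −117/550.15 = -0.2127 kJ/K and ΔS_C = +Q_C/T_C = 85.88/306.15 = 0.2805 kJ/K.
ΔS_univ = −Q_H/T_H + Q_C/T_C = 0.06784 kJ/K (> 0, since η = 0.266 < η_Carnot = 0.444).

ΔS_univ ≈ 0.06784 kJ/K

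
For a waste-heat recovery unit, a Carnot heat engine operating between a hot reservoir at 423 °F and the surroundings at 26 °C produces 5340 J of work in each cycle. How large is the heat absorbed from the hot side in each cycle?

Q_H ≈ 13700 J

T_H = 423 °F → (423 − 32) × 5/9 = 217.22 °C = 490.37 K.
T_C = 26 °C → 26 + 273.15 = 299.15 K.
For a reversible engine, η = 1 − T_C/T_H = 1 − 299.15/490.37 = 0.3900.
Q_H = W/η = 5340/0.3900 = 13700 J.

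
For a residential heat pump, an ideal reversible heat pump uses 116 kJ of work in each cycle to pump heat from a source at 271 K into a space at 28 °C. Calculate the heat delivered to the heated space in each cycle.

T_H = 28 °C → 28 + 273.15 = 301.15 K.
Reversible heating COP: COP_HP = T_H/(T_H − T_C) = 301.15/30.15 = 9.9884.
Q_H = COP_HP · W = 9.9884 × 116 = 1159 kJ.

Q_H ≈ 1159 kJ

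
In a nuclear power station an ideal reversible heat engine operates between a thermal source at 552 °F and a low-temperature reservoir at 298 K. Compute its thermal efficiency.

T_H = 552 °F → (552 − 32) × 5/9 = 288.89 °C = 562.04 K.
Carnot efficiency: η = 1 − T_C/T_H = 1 − 298.00/562.04 = 0.470.

η ≈ 0.470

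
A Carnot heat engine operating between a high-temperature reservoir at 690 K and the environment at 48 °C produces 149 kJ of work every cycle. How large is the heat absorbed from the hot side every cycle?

Q_H ≈ 279 kJ

T_C = 48 °C → 48 + 273.15 = 321.15 K.
The Carnot efficiency is η = 1 − T_C/T_H = 1 − 321.15/690.00 = 0.5346.
Q_H = W/η = 149/0.5346 = 279 kJ.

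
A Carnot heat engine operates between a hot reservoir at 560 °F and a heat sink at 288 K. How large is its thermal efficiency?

T_H = 560 °F → (560 − 32) × 5/9 = 293.33 °C = 566.48 K.
Since the cycle is reversible, η = 1 − T_C/T_H = 1 − 288.00/566.48 = 0.492.

η ≈ 0.492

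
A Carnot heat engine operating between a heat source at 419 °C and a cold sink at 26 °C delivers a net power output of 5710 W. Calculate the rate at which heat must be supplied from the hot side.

T_H = 419 °C → 419 + 273.15 = 692.15 K.
T_C = 26 °C → 26 + 273.15 = 299.15 K.
For a reversible engine, η = 1 − T_C/T_H = 1 − 299.15/692.15 = 0.5678.
Q_H = W/η = 5710/0.5678 = 10060 W.

Q̇_H ≈ 10060 W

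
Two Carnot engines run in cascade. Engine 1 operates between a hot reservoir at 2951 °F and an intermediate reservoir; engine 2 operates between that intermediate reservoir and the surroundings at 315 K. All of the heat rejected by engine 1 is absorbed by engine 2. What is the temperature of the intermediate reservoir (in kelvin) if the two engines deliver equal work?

T_H = 2951 °F → (2951 − 32) × 5/9 = 1621.67 °C = 1894.82 K.
For reversible stages Q_m = Q_H·(T_m/T_H). Setting W₁ = Q_H(1 − T_m/T_H) equal to W₂ = Q_m(1 − T_C/T_m) = Q_H·(T_m − T_C)/T_H gives T_H − T_m = T_m − T_C, so T_m = (T_H + T_C)/2 = (1894.82 + 315.00)/2 = 1100 K.

T_m ≈ 1100 K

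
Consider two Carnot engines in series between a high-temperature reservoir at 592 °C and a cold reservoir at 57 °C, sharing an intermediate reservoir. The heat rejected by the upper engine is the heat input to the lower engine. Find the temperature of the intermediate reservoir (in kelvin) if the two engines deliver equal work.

T_m ≈ 598 K

T_H = 592 °C → 592 + 273.15 = 865.15 K.
T_C = 57 °C → 57 + 273.15 = 330.15 K.
For reversible stages Q_m = Q_H·(T_m/T_H). Setting W₁ = Q_H(1 − T_m/T_H) equal to W₂ = Q_m(1 − T_C/T_m) = Q_H·(T_m − T_C)/T_H gives T_H − T_m = T_m − T_C, so T_m = (T_H + T_C)/2 = (865.15 + 330.15)/2 = 598 K.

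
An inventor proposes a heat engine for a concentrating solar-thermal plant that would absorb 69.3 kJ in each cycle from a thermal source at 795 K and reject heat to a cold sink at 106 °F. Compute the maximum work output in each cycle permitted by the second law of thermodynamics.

T_C = 106 °F → (106 − 32) × 5/9 = 41.11 °C = 314.26 K.
The second-law ceiling is the Carnot efficiency, η_max = 1 − T_C/T_H = 1 − 314.26/795.00 = 0.6047.
W_max = η_max · Q_H = 0.6047 × 69.3 = 41.9 kJ.

W_max ≈ 41.9 kJ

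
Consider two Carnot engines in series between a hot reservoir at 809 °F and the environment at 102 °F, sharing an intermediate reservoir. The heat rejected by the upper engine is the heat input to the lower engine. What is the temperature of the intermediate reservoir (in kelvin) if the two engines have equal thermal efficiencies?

T_m ≈ 469.0 K

T_H = 809 °F → (809 − 32) × 5/9 = 431.67 °C = 704.82 K.
T_C = 102 °F → (102 − 32) × 5/9 = 38.89 °C = 312.04 K.
Equal efficiencies require 1 − T_m/T_H = 1 − T_C/T_m, i.e. T_m/T_H = T_C/T_m, so T_m = √(T_H·T_C) = √(704.82 × 312.04) = 469.0 K.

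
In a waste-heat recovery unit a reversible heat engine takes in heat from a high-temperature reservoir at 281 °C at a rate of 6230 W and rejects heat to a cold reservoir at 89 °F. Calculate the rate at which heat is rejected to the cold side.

T_H = 281 °C → 281 + 273.15 = 554.15 K.
T_C = 89 °F → (89 − 32) × 5/9 = 31.67 °C = 304.82 K.
The Carnot efficiency is η = 1 − T_C/T_H = 1 − 304.82/554.15 = 0.4499.
For a reversible cycle Q_C/Q_H = T_C/T_H, so Q_C = 6230 × 304.82/554.15 = 3427 W.

Q̇_C ≈ 3427 W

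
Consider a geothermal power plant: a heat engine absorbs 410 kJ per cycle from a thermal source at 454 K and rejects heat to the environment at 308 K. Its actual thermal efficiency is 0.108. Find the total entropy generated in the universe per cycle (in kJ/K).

W = η·Q_H = 0.108 × 410 = 44.28 kJ, so Q_C = Q_H − W = 365.7 kJ.
Entropy balance on the reservoirs: −Q_H/T_H = -0.9031 kJ/K, +Q_C/T_C = 1.187 kJ/K.
ΔS_univ = −Q_H/T_H + Q_C/T_C = 0.284 kJ/K (> 0, since η = 0.108 < η_Carnot = 0.322).

ΔS_univ ≈ 0.284 kJ/K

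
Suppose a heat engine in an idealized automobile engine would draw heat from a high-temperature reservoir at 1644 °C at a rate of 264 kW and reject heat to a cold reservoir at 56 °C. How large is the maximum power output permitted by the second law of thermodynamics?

T_H = 1644 °C → 1644 + 273.15 = 1917.15 K.
T_C = 56 °C → 56 + 273.15 = 329.15 K.
The upper bound on efficiency is η_max = 1 − T_C/T_H = 1 − 329.15/1917.15 = 0.8283.
W_max = η_max · Q_H = 0.8283 × 264 = 219 kW.

Ẇ_max ≈ 219 kW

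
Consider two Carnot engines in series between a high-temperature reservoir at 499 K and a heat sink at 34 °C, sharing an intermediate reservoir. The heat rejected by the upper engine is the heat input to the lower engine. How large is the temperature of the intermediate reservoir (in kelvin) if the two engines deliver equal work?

T_m ≈ 403.1 K

T_C = 34 °C → 34 + 273.15 = 307.15 K.
For reversible stages Q_m = Q_H·(T_m/T_H). Setting W₁ = Q_H(1 − T_m/T_H) equal to W₂ = Q_m(1 − T_C/T_m) = Q_H·(T_m − T_C)/T_H gives T_H − T_m = T_m − T_C, so T_m = (T_H + T_C)/2 = (499.00 + 307.15)/2 = 403.1 K.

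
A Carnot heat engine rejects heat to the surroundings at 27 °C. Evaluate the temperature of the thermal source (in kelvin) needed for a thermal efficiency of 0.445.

T_C = 27 °C → 27 + 273.15 = 300.15 K.
From η = 1 − T_C/T_H, solving for T_H gives T_H = T_C/(1 − η) = 300.15/(1 − 0.445) = 541 K.

T_H ≈ 541 K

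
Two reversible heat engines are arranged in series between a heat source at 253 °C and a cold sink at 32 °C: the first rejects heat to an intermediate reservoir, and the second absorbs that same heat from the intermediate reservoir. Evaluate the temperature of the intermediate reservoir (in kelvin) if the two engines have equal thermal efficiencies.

T_H = 253 °C → 253 + 273.15 = 526.15 K.
T_C = 32 °C → 32 + 273.15 = 305.15 K.
Equal efficiencies require 1 − T_m/T_H = 1 − T_C/T_m, i.e. T_m/T_H = T_C/T_m, so T_m = √(T_H·T_C) = √(526.15 × 305.15) = 401 K.

T_m ≈ 401 K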